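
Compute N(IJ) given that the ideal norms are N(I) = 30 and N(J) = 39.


N(IJ) = N(I) * N(J)
= 30 * 39
= 1170

1170


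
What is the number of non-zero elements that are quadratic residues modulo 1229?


For prime p, the number of non-zero quadratic residues is (p-1)/2.
= (1229-1)/2
= 614

614


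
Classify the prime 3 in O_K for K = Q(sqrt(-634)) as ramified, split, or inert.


K = Q(sqrt(-634)). Since d mod 4 = 2, disc(K) = -2536.
Check p | disc: -2536 mod 3 = 2.
p does not divide disc. Compute Legendre symbol (d/p):
2^((3-1)/2) mod 3 = -1
(d/p) = -1, so p is inert: (p) stays prime with e=1, f=2, g=1.
Therefore p is inert.

inert


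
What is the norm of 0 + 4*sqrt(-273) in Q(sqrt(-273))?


N(a + b*sqrt(d)) = a^2 - d*b^2
= (0)^2 - (-273)*(4)^2
= 0 + 4368
= 4368

4368


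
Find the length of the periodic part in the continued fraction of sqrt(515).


Run the CF algorithm for sqrt(515).
a_0 = floor(sqrt(515)) = 22; set m_0=0, q_0=1.
Recurrence: m' = q*a - m,  q' = (d - m'^2)/q,  a' = floor((a_0 + m')/q').
  step 1: m=22, q=31, a=1
  step 2: m=9, q=14, a=2
  step 3: m=19, q=11, a=3
  step 4: m=14, q=29, a=1
  step 5: m=15, q=10, a=3
  step 6: m=15, q=29, a=1
  step 7: m=14, q=11, a=3
  step 8: m=19, q=14, a=2
  step 9: m=9, q=31, a=1
  step 10: m=22, q=1, a=44
a_10 = 2*a_0 = 44, so the period closes here.
sqrt(515) = [22; 1, 2, 3, 1, 3, 1, 3, 2, 1, 44]
Period length = 10

10


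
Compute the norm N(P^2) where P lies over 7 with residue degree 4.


N(P^a) = p^(a*f)
= 7^(2*4)
= 7^8
= 5764801

5764801


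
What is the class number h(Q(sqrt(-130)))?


K = Q(sqrt(-130)). d mod 4 = 2, so D = disc(K) = 4d = -520
h(K) equals the number of primitive reduced positive-definite forms (a, b, c) = a*x^2 + b*x*y + c*y^2 with b^2 - 4ac = D,
where reduced means |b| <= a <= c, with b >= 0 whenever |b| = a or a = c, and primitive means gcd(a, b, c) = 1.
Reduced forces 3a^2 <= |D| = 520, so 1 <= a <= 13; b must have the parity of D, and c = (b^2 - D)/(4a) must be an integer >= a.
Enumerate a = 1..13, b in [-a, a]:
  a=1: (1, 0, 130)  [1]
  a=2: (2, 0, 65)  [1]
  a=3..4: none
  a=5: (5, 0, 26)  [1]
  a=6..9: none
  a=10: (10, 0, 13)  [1]
  a=11..13: none
Total reduced forms: 1 + 1 + 1 + 1 = 4
h = 4

4


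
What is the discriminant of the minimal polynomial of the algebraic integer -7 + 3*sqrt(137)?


The element -7 + 3*sqrt(137) has minimal polynomial:
x^2 + 14*x - 1184
Discriminant = (14)^2 - 4*(-1184)
= 196 + 4736
= 4932

4932


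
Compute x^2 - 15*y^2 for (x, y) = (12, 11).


x^2 - d*y^2
= 12^2 - 15*11^2
= 144 - 1815
= -1671

-1671


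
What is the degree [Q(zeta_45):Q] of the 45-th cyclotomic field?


The degree equals Euler's totient phi(45).
45 = 3^2 * 5
phi(45) = 24

24


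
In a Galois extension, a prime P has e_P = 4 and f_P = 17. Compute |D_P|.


|D_P| = e * f
= 4 * 17
= 68

68


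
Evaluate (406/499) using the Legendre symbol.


p = 499 is prime, so compute (406/499) with the reciprocity algorithm (Jacobi-symbol steps: pull out 2s via (2/n), flip via reciprocity, reduce):
  pull out 2: (2/499) = -1  (since 499 mod 8 = 3)
  reciprocity: (203/499) -> -(499/203)
  reduce: (93/203)
  reciprocity: (93/203) -> +(203/93)
  reduce: (17/93)
  reciprocity: (17/93) -> +(93/17)
  reduce: (8/17)
  pull out 2: (2/17) = +1  (since 17 mod 8 = 1)
  pull out 2: (2/17) = +1  (since 17 mod 8 = 1)
  pull out 2: (2/17) = +1  (since 17 mod 8 = 1)
  (1/17) = 1
Product of signs = 1
(406/499) = 1

1


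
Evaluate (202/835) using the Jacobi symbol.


Compute (202/835) via quadratic reciprocity:
  pull out 2: (2/835) = -1  (since 835 mod 8 = 3)
  reciprocity: (101/835) -> +(835/101)
  reduce: (27/101)
  reciprocity: (27/101) -> +(101/27)
  reduce: (20/27)
  pull out 2: (2/27) = -1  (since 27 mod 8 = 3)
  pull out 2: (2/27) = -1  (since 27 mod 8 = 3)
  reciprocity: (5/27) -> +(27/5)
  reduce: (2/5)
  pull out 2: (2/5) = -1  (since 5 mod 8 = 5)
  (1/5) = 1
Product of signs = 1

1


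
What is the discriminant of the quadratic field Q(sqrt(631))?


For K = Q(sqrt(d)) with d squarefree: disc(K) = d if d = 1 mod 4, and disc(K) = 4d if d = 2 or 3 mod 4.
Here d = 631, and d mod 4 = 3.
d = 3 mod 4, not 1 (O_K = Z[sqrt(d)]), so disc(K) = 4d = 4 * (631) = 2524

2524


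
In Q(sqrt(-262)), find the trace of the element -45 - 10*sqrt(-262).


Tr(a + b*sqrt(d)) = (a + b*sqrt(d)) + (a - b*sqrt(d)) = 2a
= 2 * (-45)
= -90

-90


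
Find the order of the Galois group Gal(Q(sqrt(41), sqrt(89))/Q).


The 2 square roots of distinct primes are multiplicatively independent over Q,
so [K:Q] = 2^2 and Gal(K/Q) is isomorphic to (Z/2Z)^2.
|Gal| = 2^2 = 4

4


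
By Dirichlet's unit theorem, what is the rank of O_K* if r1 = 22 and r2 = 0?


By Dirichlet's unit theorem:
rank = r1 + r2 - 1
= 22 + 0 - 1
= 21

21


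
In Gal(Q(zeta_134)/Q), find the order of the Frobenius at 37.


The Frobenius at p in Gal(Q(zeta_n)/Q) = (Z/nZ)* is the class of p, so its order is ord_134(37), the smallest k >= 1 with 37^k = 1 mod 134.
n = 134 = 2 * 67, phi(134) = 66; the order divides phi(n).
Divisors of 66: 1, 2, 3, 6, 11, 22, 33, 66
Repeated squaring mod 134: 37^1 = 37, 37^2 = 29, 37^4 = 37, 37^8 = 29, 37^16 = 37, 37^32 = 29, 37^64 = 37
Test divisors in increasing order:
  k=1: 37^1 = 37 mod 134
  k=2: 37^2 = 29 mod 134
  k=3: 37^3 = 29 * 37 = 1 mod 134  <- first divisor giving 1
Order = 3

3


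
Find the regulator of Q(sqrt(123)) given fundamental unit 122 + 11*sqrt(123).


epsilon = 122 + 11*sqrt(123)
= 243.9959
R = ln(243.9959)
= 5.4972

5.4972


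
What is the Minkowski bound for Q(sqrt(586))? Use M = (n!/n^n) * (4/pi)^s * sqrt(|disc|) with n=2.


d = 586, d mod 4 = 2, so disc(K) = 4d = 2344; |disc(K)| = 2344
Real quadratic field, so n = 2, s = r2 = 0, r1 = 2
M = (n!/n^n) * (4/pi)^s * sqrt(|disc(K)|) = (2!/2^2) * (4/pi)^0 * sqrt(2344)
= 0.5 * 1.000000 * 48.414874
= 24.2074

24.2074


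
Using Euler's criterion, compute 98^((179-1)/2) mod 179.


p = 179 is prime and the exponent is (p-1)/2 = 89, so by Euler's criterion 98^89 = (98/179) = +1 or -1 mod 179.
Compute by square-and-multiply:
  89 = 64 + 16 + 8 + 1 (binary 1011001)
  Repeated squaring mod 179: 98^1 = 98, 98^2 = 117, 98^4 = 85, 98^8 = 65, 98^16 = 108, 98^32 = 29, 98^64 = 125
  98^89 = 98^64 * 98^16 * 98^8 * 98^1 = 125 * 108 * 65 * 98 mod 179
    125 * 108 = 13500 = 75 mod 179
    75 * 65 = 4875 = 42 mod 179
    42 * 98 = 4116 = 178 mod 179
  98^89 = 178 mod 179
Result 178 = p - 1 = -1 mod 179: 98 is a quadratic non-residue mod 179. As a residue in [0, p-1] the value is 178.
98^89 mod 179 = 178

178


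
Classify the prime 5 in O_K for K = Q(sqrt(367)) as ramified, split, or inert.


K = Q(sqrt(367)). Since d mod 4 = 3, disc(K) = 1468.
Check p | disc: 1468 mod 5 = 3.
p does not divide disc. Compute Legendre symbol (d/p):
2^((5-1)/2) mod 5 = -1
(d/p) = -1, so p is inert: (p) stays prime with e=1, f=2, g=1.
Therefore p is inert.

inert


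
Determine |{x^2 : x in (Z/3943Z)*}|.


For prime p, the number of non-zero quadratic residues is (p-1)/2.
= (3943-1)/2
= 1971

1971


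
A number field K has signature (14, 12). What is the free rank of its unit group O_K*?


By Dirichlet's unit theorem:
rank = r1 + r2 - 1
= 14 + 12 - 1
= 25

25


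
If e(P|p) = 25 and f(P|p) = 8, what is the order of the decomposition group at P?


|D_P| = e * f
= 25 * 8
= 200

200


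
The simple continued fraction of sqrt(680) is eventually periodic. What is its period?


Run the CF algorithm for sqrt(680).
a_0 = floor(sqrt(680)) = 26; set m_0=0, q_0=1.
Recurrence: m' = q*a - m,  q' = (d - m'^2)/q,  a' = floor((a_0 + m')/q').
  step 1: m=26, q=4, a=13
  step 2: m=26, q=1, a=52
a_2 = 2*a_0 = 52, so the period closes here.
sqrt(680) = [26; 13, 52]
Period length = 2

2


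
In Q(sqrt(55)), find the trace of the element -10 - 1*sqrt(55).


Tr(a + b*sqrt(d)) = (a + b*sqrt(d)) + (a - b*sqrt(d)) = 2a
= 2 * (-10)
= -20

-20


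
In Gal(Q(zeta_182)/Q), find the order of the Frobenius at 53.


The Frobenius at p in Gal(Q(zeta_n)/Q) = (Z/nZ)* is the class of p, so its order is ord_182(53), the smallest k >= 1 with 53^k = 1 mod 182.
n = 182 = 2 * 7 * 13, phi(182) = 72; the order divides phi(n).
Divisors of 72: 1, 2, 3, 4, 6, 8, 9, 12, 18, 24, 36, 72
Repeated squaring mod 182: 53^1 = 53, 53^2 = 79, 53^4 = 53, 53^8 = 79, 53^16 = 53, 53^32 = 79, 53^64 = 53
Test divisors in increasing order:
  k=1: 53^1 = 53 mod 182
  k=2: 53^2 = 79 mod 182
  k=3: 53^3 = 79 * 53 = 1 mod 182  <- first divisor giving 1
Order = 3

3


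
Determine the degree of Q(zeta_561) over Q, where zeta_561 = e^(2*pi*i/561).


The degree equals Euler's totient phi(561).
561 = 3 * 11 * 17
phi(561) = 320

320


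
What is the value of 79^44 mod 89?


p = 89 is prime and the exponent is (p-1)/2 = 44, so by Euler's criterion 79^44 = (79/89) = +1 or -1 mod 89.
Compute by square-and-multiply:
  44 = 32 + 8 + 4 (binary 101100)
  Repeated squaring mod 89: 79^1 = 79, 79^2 = 11, 79^4 = 32, 79^8 = 45, 79^16 = 67, 79^32 = 39
  79^44 = 79^32 * 79^8 * 79^4 = 39 * 45 * 32 mod 89
    39 * 45 = 1755 = 64 mod 89
    64 * 32 = 2048 = 1 mod 89
  79^44 = 1 mod 89
Result 1: 79 is a quadratic residue mod 89.
79^44 mod 89 = 1

1


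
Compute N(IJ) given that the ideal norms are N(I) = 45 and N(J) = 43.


N(IJ) = N(I) * N(J)
= 45 * 43
= 1935

1935


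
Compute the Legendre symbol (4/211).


p = 211 is prime, so compute (4/211) with the reciprocity algorithm (Jacobi-symbol steps: pull out 2s via (2/n), flip via reciprocity, reduce):
  pull out 2: (2/211) = -1  (since 211 mod 8 = 3)
  pull out 2: (2/211) = -1  (since 211 mod 8 = 3)
  (1/211) = 1
Product of signs = 1
(4/211) = 1

1


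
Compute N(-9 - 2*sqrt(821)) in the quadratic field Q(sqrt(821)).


N(a + b*sqrt(d)) = a^2 - d*b^2
= (-9)^2 - (821)*(-2)^2
= 81 - 3284
= -3203

-3203


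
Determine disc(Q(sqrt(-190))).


For K = Q(sqrt(d)) with d squarefree: disc(K) = d if d = 1 mod 4, and disc(K) = 4d if d = 2 or 3 mod 4.
Here d = -190, and d mod 4 = 2.
d = 2 mod 4, not 1 (O_K = Z[sqrt(d)]), so disc(K) = 4d = 4 * (-190) = -760

-760


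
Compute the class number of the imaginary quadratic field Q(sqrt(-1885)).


K = Q(sqrt(-1885)). d mod 4 = 3, so D = disc(K) = 4d = -7540
h(K) equals the number of primitive reduced positive-definite forms (a, b, c) = a*x^2 + b*x*y + c*y^2 with b^2 - 4ac = D,
where reduced means |b| <= a <= c, with b >= 0 whenever |b| = a or a = c, and primitive means gcd(a, b, c) = 1.
Reduced forces 3a^2 <= |D| = 7540, so 1 <= a <= 50; b must have the parity of D, and c = (b^2 - D)/(4a) must be an integer >= a.
Enumerate a = 1..50, b in [-a, a]:
  a=1: (1, 0, 1885)  [1]
  a=2: (2, 2, 943)  [1]
  a=3..4: none
  a=5: (5, 0, 377)  [1]
  a=6..9: none
  a=10: (10, 10, 191)  [1]
  a=11..12: none
  a=13: (13, 0, 145)  [1]
  a=14..16: none
  a=17: (17, -12, 113), (17, 12, 113)  [2]
  a=18..22: none
  a=23: (23, -2, 82), (23, 2, 82)  [2]
  a=24..25: none
  a=26: (26, 26, 79)  [1]
  a=27..28: none
  a=29: (29, 0, 65)  [1]
  a=30..33: none
  a=34: (34, -22, 59), (34, 22, 59)  [2]
  a=35..40: none
  a=41: (41, -2, 46), (41, 2, 46)  [2]
  a=42..46: none
  a=47: (47, 36, 47)  [1]
  a=48..50: none
Total reduced forms: 1 + 1 + 1 + 1 + 1 + 2 + 2 + 1 + 1 + 2 + 2 + 1 = 16
h = 16

16


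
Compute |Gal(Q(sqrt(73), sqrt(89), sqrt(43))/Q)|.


The 3 square roots of distinct primes are multiplicatively independent over Q,
so [K:Q] = 2^3 and Gal(K/Q) is isomorphic to (Z/2Z)^3.
|Gal| = 2^3 = 8

8


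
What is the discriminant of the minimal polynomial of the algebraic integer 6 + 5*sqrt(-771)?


The element 6 + 5*sqrt(-771) has minimal polynomial:
x^2 - 12*x + 19311
Discriminant = (-12)^2 - 4*(19311)
= 144 - 77244
= -77100

-77100


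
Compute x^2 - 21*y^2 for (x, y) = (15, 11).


x^2 - d*y^2
= 15^2 - 21*11^2
= 225 - 2541
= -2316

-2316


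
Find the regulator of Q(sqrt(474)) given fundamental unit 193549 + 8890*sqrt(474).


epsilon = 193549 + 8890*sqrt(474)
= 387098.0000
R = ln(387098.0000)
= 12.8664

12.8664


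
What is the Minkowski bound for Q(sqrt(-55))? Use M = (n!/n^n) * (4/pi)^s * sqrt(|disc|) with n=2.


d = -55, d mod 4 = 1, so disc(K) = d = -55; |disc(K)| = 55
Imaginary quadratic field, so n = 2, s = r2 = 1, r1 = 0
M = (n!/n^n) * (4/pi)^s * sqrt(|disc(K)|) = (2!/2^2) * (4/pi)^1 * sqrt(55)
= 0.5 * 1.273240 * 7.416198
= 4.7213

4.7213


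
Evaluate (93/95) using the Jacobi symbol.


Compute (93/95) via quadratic reciprocity:
  reciprocity: (93/95) -> +(95/93)
  reduce: (2/93)
  pull out 2: (2/93) = -1  (since 93 mod 8 = 5)
  (1/93) = 1
Product of signs = -1

-1


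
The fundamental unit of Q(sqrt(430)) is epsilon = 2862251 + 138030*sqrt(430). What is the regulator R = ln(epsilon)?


epsilon = 2862251 + 138030*sqrt(430)
= 5.7245e+06
R = ln(5.7245e+06)
= 15.5603

15.5603


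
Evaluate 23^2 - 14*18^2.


x^2 - d*y^2
= 23^2 - 14*18^2
= 529 - 4536
= -4007

-4007


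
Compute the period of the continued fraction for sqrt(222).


Run the CF algorithm for sqrt(222).
a_0 = floor(sqrt(222)) = 14; set m_0=0, q_0=1.
Recurrence: m' = q*a - m,  q' = (d - m'^2)/q,  a' = floor((a_0 + m')/q').
  step 1: m=14, q=26, a=1
  step 2: m=12, q=3, a=8
  step 3: m=12, q=26, a=1
  step 4: m=14, q=1, a=28
a_4 = 2*a_0 = 28, so the period closes here.
sqrt(222) = [14; 1, 8, 1, 28]
Period length = 4

4


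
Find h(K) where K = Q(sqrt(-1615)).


K = Q(sqrt(-1615)). d mod 4 = 1, so D = disc(K) = d = -1615
h(K) equals the number of primitive reduced positive-definite forms (a, b, c) = a*x^2 + b*x*y + c*y^2 with b^2 - 4ac = D,
where reduced means |b| <= a <= c, with b >= 0 whenever |b| = a or a = c, and primitive means gcd(a, b, c) = 1.
Reduced forces 3a^2 <= |D| = 1615, so 1 <= a <= 23; b must have the parity of D, and c = (b^2 - D)/(4a) must be an integer >= a.
Enumerate a = 1..23, b in [-a, a]:
  a=1: (1, 1, 404)  [1]
  a=2: (2, -1, 202), (2, 1, 202)  [2]
  a=3: none
  a=4: (4, -1, 101), (4, 1, 101)  [2]
  a=5: (5, 5, 82)  [1]
  a=6: none
  a=7: (7, -3, 58), (7, 3, 58)  [2]
  a=8: (8, -7, 52), (8, 7, 52)  [2]
  a=9: none
  a=10: (10, -5, 41), (10, 5, 41)  [2]
  a=11..12: none
  a=13: (13, -7, 32), (13, 7, 32)  [2]
  a=14: (14, -11, 31), (14, -3, 29), (14, 3, 29), (14, 11, 31)  [4]
  a=15: none
  a=16: (16, -7, 26), (16, 7, 26)  [2]
  a=17: (17, 17, 28)  [1]
  a=18: none
  a=19: (19, 19, 26)  [1]
  a=20: (20, -15, 23), (20, 15, 23)  [2]
  a=21..23: none
Total reduced forms: 1 + 2 + 2 + 1 + 2 + 2 + 2 + 2 + 4 + 2 + 1 + 1 + 2 = 24
h = 24

24


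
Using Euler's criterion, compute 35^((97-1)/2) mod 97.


p = 97 is prime and the exponent is (p-1)/2 = 48, so by Euler's criterion 35^48 = (35/97) = +1 or -1 mod 97.
Compute by square-and-multiply:
  48 = 32 + 16 (binary 110000)
  Repeated squaring mod 97: 35^1 = 35, 35^2 = 61, 35^4 = 35, 35^8 = 61, 35^16 = 35, 35^32 = 61
  35^48 = 35^32 * 35^16 = 61 * 35 mod 97
    61 * 35 = 2135 = 1 mod 97
  35^48 = 1 mod 97
Result 1: 35 is a quadratic residue mod 97.
35^48 mod 97 = 1

1


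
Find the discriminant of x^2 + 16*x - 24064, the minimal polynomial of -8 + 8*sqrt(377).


The element -8 + 8*sqrt(377) has minimal polynomial:
x^2 + 16*x - 24064
Discriminant = (16)^2 - 4*(-24064)
= 256 + 96256
= 96512

96512


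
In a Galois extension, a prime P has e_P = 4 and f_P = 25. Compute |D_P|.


|D_P| = e * f
= 4 * 25
= 100

100


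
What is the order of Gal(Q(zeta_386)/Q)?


|Gal(Q(zeta_386)/Q)| = phi(386)
= 192

192


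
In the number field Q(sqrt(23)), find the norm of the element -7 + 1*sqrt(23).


N(a + b*sqrt(d)) = a^2 - d*b^2
= (-7)^2 - (23)*(1)^2
= 49 - 23
= 26

26


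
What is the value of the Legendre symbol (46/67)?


p = 67 is prime, so compute (46/67) with the reciprocity algorithm (Jacobi-symbol steps: pull out 2s via (2/n), flip via reciprocity, reduce):
  pull out 2: (2/67) = -1  (since 67 mod 8 = 3)
  reciprocity: (23/67) -> -(67/23)
  reduce: (21/23)
  reciprocity: (21/23) -> +(23/21)
  reduce: (2/21)
  pull out 2: (2/21) = -1  (since 21 mod 8 = 5)
  (1/21) = 1
Product of signs = -1
(46/67) = -1

-1


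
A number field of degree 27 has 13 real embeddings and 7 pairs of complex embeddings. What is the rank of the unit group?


By Dirichlet's unit theorem:
rank = r1 + r2 - 1
= 13 + 7 - 1
= 19

19


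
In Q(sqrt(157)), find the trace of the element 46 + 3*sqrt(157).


Tr(a + b*sqrt(d)) = (a + b*sqrt(d)) + (a - b*sqrt(d)) = 2a
= 2 * (46)
= 92

92


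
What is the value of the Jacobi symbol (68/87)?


Compute (68/87) via quadratic reciprocity:
  pull out 2: (2/87) = +1  (since 87 mod 8 = 7)
  pull out 2: (2/87) = +1  (since 87 mod 8 = 7)
  reciprocity: (17/87) -> +(87/17)
  reduce: (2/17)
  pull out 2: (2/17) = +1  (since 17 mod 8 = 1)
  (1/17) = 1
Product of signs = 1

1


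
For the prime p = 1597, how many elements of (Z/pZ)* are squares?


For prime p, the number of non-zero quadratic residues is (p-1)/2.
= (1597-1)/2
= 798

798


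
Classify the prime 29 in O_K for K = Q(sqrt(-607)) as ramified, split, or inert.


K = Q(sqrt(-607)). Since d mod 4 = 1, disc(K) = -607.
Check p | disc: -607 mod 29 = 2.
p does not divide disc. Compute Legendre symbol (d/p):
2^((29-1)/2) mod 29 = -1
(d/p) = -1, so p is inert: (p) stays prime with e=1, f=2, g=1.
Therefore p is inert.

inert


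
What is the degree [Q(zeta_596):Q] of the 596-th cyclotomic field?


The degree equals Euler's totient phi(596).
596 = 2^2 * 149
phi(596) = 296

296


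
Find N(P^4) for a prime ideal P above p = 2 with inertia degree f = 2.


N(P^a) = p^(a*f)
= 2^(4*2)
= 2^8
= 256

256


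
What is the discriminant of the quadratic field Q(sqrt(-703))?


For K = Q(sqrt(d)) with d squarefree: disc(K) = d if d = 1 mod 4, and disc(K) = 4d if d = 2 or 3 mod 4.
Here d = -703, and d mod 4 = 1.
d = 1 mod 4 (O_K = Z[(1+sqrt(d))/2]), so disc(K) = d = -703

-703


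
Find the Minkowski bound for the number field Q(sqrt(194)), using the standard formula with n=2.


d = 194, d mod 4 = 2, so disc(K) = 4d = 776; |disc(K)| = 776
Real quadratic field, so n = 2, s = r2 = 0, r1 = 2
M = (n!/n^n) * (4/pi)^s * sqrt(|disc(K)|) = (2!/2^2) * (4/pi)^0 * sqrt(776)
= 0.5 * 1.000000 * 27.856777
= 13.9284

13.9284


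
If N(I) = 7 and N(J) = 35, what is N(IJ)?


N(IJ) = N(I) * N(J)
= 7 * 35
= 245

245


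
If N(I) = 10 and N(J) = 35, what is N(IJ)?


N(IJ) = N(I) * N(J)
= 10 * 35
= 350

350


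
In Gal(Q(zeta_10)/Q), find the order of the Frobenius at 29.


The Frobenius at p in Gal(Q(zeta_n)/Q) = (Z/nZ)* is the class of p, so its order is ord_10(29), the smallest k >= 1 with 29^k = 1 mod 10.
n = 10 = 2 * 5, phi(10) = 4; the order divides phi(n).
Divisors of 4: 1, 2, 4
Repeated squaring mod 10: 29^1 = 9, 29^2 = 1, 29^4 = 1
Test divisors in increasing order:
  k=1: 29^1 = 9 mod 10
  k=2: 29^2 = 1 mod 10  <- first divisor giving 1
Order = 2

2


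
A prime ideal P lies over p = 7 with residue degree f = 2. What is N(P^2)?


N(P^a) = p^(a*f)
= 7^(2*2)
= 7^4
= 2401

2401


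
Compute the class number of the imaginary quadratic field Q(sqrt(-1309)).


K = Q(sqrt(-1309)). d mod 4 = 3, so D = disc(K) = 4d = -5236
h(K) equals the number of primitive reduced positive-definite forms (a, b, c) = a*x^2 + b*x*y + c*y^2 with b^2 - 4ac = D,
where reduced means |b| <= a <= c, with b >= 0 whenever |b| = a or a = c, and primitive means gcd(a, b, c) = 1.
Reduced forces 3a^2 <= |D| = 5236, so 1 <= a <= 41; b must have the parity of D, and c = (b^2 - D)/(4a) must be an integer >= a.
Enumerate a = 1..41, b in [-a, a]:
  a=1: (1, 0, 1309)  [1]
  a=2: (2, 2, 655)  [1]
  a=3..4: none
  a=5: (5, -2, 262), (5, 2, 262)  [2]
  a=6: none
  a=7: (7, 0, 187)  [1]
  a=8..9: none
  a=10: (10, -2, 131), (10, 2, 131)  [2]
  a=11: (11, 0, 119)  [1]
  a=12: none
  a=13: (13, -4, 101), (13, 4, 101)  [2]
  a=14: (14, 14, 97)  [1]
  a=15..16: none
  a=17: (17, 0, 77)  [1]
  a=18..21: none
  a=22: (22, 22, 65)  [1]
  a=23: (23, -10, 58), (23, 10, 58)  [2]
  a=24: none
  a=25: (25, -8, 53), (25, 8, 53)  [2]
  a=26: (26, -22, 55), (26, 22, 55)  [2]
  a=27..28: none
  a=29: (29, -10, 46), (29, 10, 46)  [2]
  a=30..33: none
  a=34: (34, 34, 47)  [1]
  a=35: (35, -28, 43), (35, 28, 43)  [2]
  a=36..41: none
Total reduced forms: 1 + 1 + 2 + 1 + 2 + 1 + 2 + 1 + 1 + 1 + 2 + 2 + 2 + 2 + 1 + 2 = 24
h = 24

24


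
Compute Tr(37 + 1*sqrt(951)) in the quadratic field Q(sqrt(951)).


Tr(a + b*sqrt(d)) = (a + b*sqrt(d)) + (a - b*sqrt(d)) = 2a
= 2 * (37)
= 74

74


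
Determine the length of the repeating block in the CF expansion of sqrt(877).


Run the CF algorithm for sqrt(877).
a_0 = floor(sqrt(877)) = 29; set m_0=0, q_0=1.
Recurrence: m' = q*a - m,  q' = (d - m'^2)/q,  a' = floor((a_0 + m')/q').
  step 1: m=29, q=36, a=1
  step 2: m=7, q=23, a=1
  step 3: m=16, q=27, a=1
  step 4: m=11, q=28, a=1
  step 5: m=17, q=21, a=2
  step 6: m=25, q=12, a=4
  step 7: m=23, q=29, a=1
  step 8: m=6, q=29, a=1
  step 9: m=23, q=12, a=4
  step 10: m=25, q=21, a=2
  step 11: m=17, q=28, a=1
  step 12: m=11, q=27, a=1
  step 13: m=16, q=23, a=1
  step 14: m=7, q=36, a=1
  step 15: m=29, q=1, a=58
a_15 = 2*a_0 = 58, so the period closes here.
sqrt(877) = [29; 1, 1, 1, 1, 2, 4, 1, 1, 4, 2, 1, 1, 1, 1, 58]
Period length = 15

15


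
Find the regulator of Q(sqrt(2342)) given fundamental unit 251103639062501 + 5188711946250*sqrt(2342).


epsilon = 251103639062501 + 5188711946250*sqrt(2342)
= 5.0221e+14
R = ln(5.0221e+14)
= 33.8500

33.8500


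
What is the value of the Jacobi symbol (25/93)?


Compute (25/93) via quadratic reciprocity:
  reciprocity: (25/93) -> +(93/25)
  reduce: (18/25)
  pull out 2: (2/25) = +1  (since 25 mod 8 = 1)
  reciprocity: (9/25) -> +(25/9)
  reduce: (7/9)
  reciprocity: (7/9) -> +(9/7)
  reduce: (2/7)
  pull out 2: (2/7) = +1  (since 7 mod 8 = 7)
  (1/7) = 1
Product of signs = 1

1


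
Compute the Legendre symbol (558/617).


p = 617 is prime, so compute (558/617) with the reciprocity algorithm (Jacobi-symbol steps: pull out 2s via (2/n), flip via reciprocity, reduce):
  pull out 2: (2/617) = +1  (since 617 mod 8 = 1)
  reciprocity: (279/617) -> +(617/279)
  reduce: (59/279)
  reciprocity: (59/279) -> -(279/59)
  reduce: (43/59)
  reciprocity: (43/59) -> -(59/43)
  reduce: (16/43)
  pull out 2: (2/43) = -1  (since 43 mod 8 = 3)
  pull out 2: (2/43) = -1  (since 43 mod 8 = 3)
  pull out 2: (2/43) = -1  (since 43 mod 8 = 3)
  pull out 2: (2/43) = -1  (since 43 mod 8 = 3)
  (1/43) = 1
Product of signs = 1
(558/617) = 1

1


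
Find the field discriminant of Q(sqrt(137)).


For K = Q(sqrt(d)) with d squarefree: disc(K) = d if d = 1 mod 4, and disc(K) = 4d if d = 2 or 3 mod 4.
Here d = 137, and d mod 4 = 1.
d = 1 mod 4 (O_K = Z[(1+sqrt(d))/2]), so disc(K) = d = 137

137


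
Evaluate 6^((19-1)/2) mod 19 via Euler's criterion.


p = 19 is prime and the exponent is (p-1)/2 = 9, so by Euler's criterion 6^9 = (6/19) = +1 or -1 mod 19.
Compute by square-and-multiply:
  9 = 8 + 1 (binary 1001)
  Repeated squaring mod 19: 6^1 = 6, 6^2 = 17, 6^4 = 4, 6^8 = 16
  6^9 = 6^8 * 6^1 = 16 * 6 mod 19
    16 * 6 = 96 = 1 mod 19
  6^9 = 1 mod 19
Result 1: 6 is a quadratic residue mod 19.
6^9 mod 19 = 1

1


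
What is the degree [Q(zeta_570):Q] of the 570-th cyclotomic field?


The degree equals Euler's totient phi(570).
570 = 2 * 3 * 5 * 19
phi(570) = 144

144


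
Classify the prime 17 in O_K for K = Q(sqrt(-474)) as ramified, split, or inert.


K = Q(sqrt(-474)). Since d mod 4 = 2, disc(K) = -1896.
Check p | disc: -1896 mod 17 = 8.
p does not divide disc. Compute Legendre symbol (d/p):
2^((17-1)/2) mod 17 = 1
(d/p) = 1, so p splits: (p) = P*P' with e=1, f=1, g=2.
Therefore p is split.

split


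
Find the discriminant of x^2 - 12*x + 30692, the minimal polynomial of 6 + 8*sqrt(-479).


The element 6 + 8*sqrt(-479) has minimal polynomial:
x^2 - 12*x + 30692
Discriminant = (-12)^2 - 4*(30692)
= 144 - 122768
= -122624

-122624


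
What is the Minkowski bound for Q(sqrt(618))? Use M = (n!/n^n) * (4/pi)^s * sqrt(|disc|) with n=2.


d = 618, d mod 4 = 2, so disc(K) = 4d = 2472; |disc(K)| = 2472
Real quadratic field, so n = 2, s = r2 = 0, r1 = 2
M = (n!/n^n) * (4/pi)^s * sqrt(|disc(K)|) = (2!/2^2) * (4/pi)^0 * sqrt(2472)
= 0.5 * 1.000000 * 49.719212
= 24.8596

24.8596


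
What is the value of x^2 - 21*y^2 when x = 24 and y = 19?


x^2 - d*y^2
= 24^2 - 21*19^2
= 576 - 7581
= -7005

-7005


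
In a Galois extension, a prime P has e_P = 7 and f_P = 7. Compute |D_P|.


|D_P| = e * f
= 7 * 7
= 49

49


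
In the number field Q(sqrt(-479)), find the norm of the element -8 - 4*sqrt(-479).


N(a + b*sqrt(d)) = a^2 - d*b^2
= (-8)^2 - (-479)*(-4)^2
= 64 + 7664
= 7728

7728


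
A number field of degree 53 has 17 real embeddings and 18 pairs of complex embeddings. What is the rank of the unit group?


By Dirichlet's unit theorem:
rank = r1 + r2 - 1
= 17 + 18 - 1
= 34

34


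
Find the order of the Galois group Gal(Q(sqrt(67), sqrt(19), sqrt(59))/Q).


The 3 square roots of distinct primes are multiplicatively independent over Q,
so [K:Q] = 2^3 and Gal(K/Q) is isomorphic to (Z/2Z)^3.
|Gal| = 2^3 = 8

8


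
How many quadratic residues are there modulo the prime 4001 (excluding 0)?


For prime p, the number of non-zero quadratic residues is (p-1)/2.
= (4001-1)/2
= 2000

2000


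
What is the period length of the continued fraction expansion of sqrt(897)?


Run the CF algorithm for sqrt(897).
a_0 = floor(sqrt(897)) = 29; set m_0=0, q_0=1.
Recurrence: m' = q*a - m,  q' = (d - m'^2)/q,  a' = floor((a_0 + m')/q').
  step 1: m=29, q=56, a=1
  step 2: m=27, q=3, a=18
  step 3: m=27, q=56, a=1
  step 4: m=29, q=1, a=58
a_4 = 2*a_0 = 58, so the period closes here.
sqrt(897) = [29; 1, 18, 1, 58]
Period length = 4

4


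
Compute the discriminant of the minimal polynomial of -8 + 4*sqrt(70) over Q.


The element -8 + 4*sqrt(70) has minimal polynomial:
x^2 + 16*x - 1056
Discriminant = (16)^2 - 4*(-1056)
= 256 + 4224
= 4480

4480


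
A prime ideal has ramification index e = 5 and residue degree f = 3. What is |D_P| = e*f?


|D_P| = e * f
= 5 * 3
= 15

15


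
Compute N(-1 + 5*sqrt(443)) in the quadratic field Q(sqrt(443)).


N(a + b*sqrt(d)) = a^2 - d*b^2
= (-1)^2 - (443)*(5)^2
= 1 - 11075
= -11074

-11074


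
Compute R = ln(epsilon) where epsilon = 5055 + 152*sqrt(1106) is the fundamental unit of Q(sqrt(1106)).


epsilon = 5055 + 152*sqrt(1106)
= 10109.9999
R = ln(10109.9999)
= 9.2213

9.2213


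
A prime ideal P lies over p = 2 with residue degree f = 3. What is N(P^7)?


N(P^a) = p^(a*f)
= 2^(7*3)
= 2^21
= 2097152

2097152


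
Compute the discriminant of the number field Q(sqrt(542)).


For K = Q(sqrt(d)) with d squarefree: disc(K) = d if d = 1 mod 4, and disc(K) = 4d if d = 2 or 3 mod 4.
Here d = 542, and d mod 4 = 2.
d = 2 mod 4, not 1 (O_K = Z[sqrt(d)]), so disc(K) = 4d = 4 * (542) = 2168

2168


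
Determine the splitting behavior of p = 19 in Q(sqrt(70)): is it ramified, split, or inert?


K = Q(sqrt(70)). Since d mod 4 = 2, disc(K) = 280.
Check p | disc: 280 mod 19 = 14.
p does not divide disc. Compute Legendre symbol (d/p):
13^((19-1)/2) mod 19 = -1
(d/p) = -1, so p is inert: (p) stays prime with e=1, f=2, g=1.
Therefore p is inert.

inert


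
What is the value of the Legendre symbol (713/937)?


p = 937 is prime, so compute (713/937) with the reciprocity algorithm (Jacobi-symbol steps: pull out 2s via (2/n), flip via reciprocity, reduce):
  reciprocity: (713/937) -> +(937/713)
  reduce: (224/713)
  pull out 2: (2/713) = +1  (since 713 mod 8 = 1)
  pull out 2: (2/713) = +1  (since 713 mod 8 = 1)
  pull out 2: (2/713) = +1  (since 713 mod 8 = 1)
  pull out 2: (2/713) = +1  (since 713 mod 8 = 1)
  pull out 2: (2/713) = +1  (since 713 mod 8 = 1)
  reciprocity: (7/713) -> +(713/7)
  reduce: (6/7)
  pull out 2: (2/7) = +1  (since 7 mod 8 = 7)
  reciprocity: (3/7) -> -(7/3)
  reduce: (1/3)
  (1/3) = 1
Product of signs = -1
(713/937) = -1

-1


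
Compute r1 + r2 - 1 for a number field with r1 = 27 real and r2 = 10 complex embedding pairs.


By Dirichlet's unit theorem:
rank = r1 + r2 - 1
= 27 + 10 - 1
= 36

36


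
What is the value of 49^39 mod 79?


p = 79 is prime and the exponent is (p-1)/2 = 39, so by Euler's criterion 49^39 = (49/79) = +1 or -1 mod 79.
Compute by square-and-multiply:
  39 = 32 + 4 + 2 + 1 (binary 100111)
  Repeated squaring mod 79: 49^1 = 49, 49^2 = 31, 49^4 = 13, 49^8 = 11, 49^16 = 42, 49^32 = 26
  49^39 = 49^32 * 49^4 * 49^2 * 49^1 = 26 * 13 * 31 * 49 mod 79
    26 * 13 = 338 = 22 mod 79
    22 * 31 = 682 = 50 mod 79
    50 * 49 = 2450 = 1 mod 79
  49^39 = 1 mod 79
Result 1: 49 is a quadratic residue mod 79.
49^39 mod 79 = 1

1


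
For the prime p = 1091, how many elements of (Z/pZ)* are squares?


For prime p, the number of non-zero quadratic residues is (p-1)/2.
= (1091-1)/2
= 545

545


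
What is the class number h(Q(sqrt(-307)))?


K = Q(sqrt(-307)). d mod 4 = 1, so D = disc(K) = d = -307
h(K) equals the number of primitive reduced positive-definite forms (a, b, c) = a*x^2 + b*x*y + c*y^2 with b^2 - 4ac = D,
where reduced means |b| <= a <= c, with b >= 0 whenever |b| = a or a = c, and primitive means gcd(a, b, c) = 1.
Reduced forces 3a^2 <= |D| = 307, so 1 <= a <= 10; b must have the parity of D, and c = (b^2 - D)/(4a) must be an integer >= a.
Enumerate a = 1..10, b in [-a, a]:
  a=1: (1, 1, 77)  [1]
  a=2..6: none
  a=7: (7, -1, 11), (7, 1, 11)  [2]
  a=8..10: none
Total reduced forms: 1 + 2 = 3
h = 3

3


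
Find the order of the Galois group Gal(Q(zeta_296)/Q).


|Gal(Q(zeta_296)/Q)| = phi(296)
= 144

144


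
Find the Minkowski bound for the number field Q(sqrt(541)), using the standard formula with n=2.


d = 541, d mod 4 = 1, so disc(K) = d = 541; |disc(K)| = 541
Real quadratic field, so n = 2, s = r2 = 0, r1 = 2
M = (n!/n^n) * (4/pi)^s * sqrt(|disc(K)|) = (2!/2^2) * (4/pi)^0 * sqrt(541)
= 0.5 * 1.000000 * 23.259407
= 11.6297

11.6297


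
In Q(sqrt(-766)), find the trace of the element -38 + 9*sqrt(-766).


Tr(a + b*sqrt(d)) = (a + b*sqrt(d)) + (a - b*sqrt(d)) = 2a
= 2 * (-38)
= -76

-76


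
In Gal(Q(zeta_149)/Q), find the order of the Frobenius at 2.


The Frobenius at p in Gal(Q(zeta_n)/Q) = (Z/nZ)* is the class of p, so its order is ord_149(2), the smallest k >= 1 with 2^k = 1 mod 149.
n = 149 = 149, phi(149) = 148; the order divides phi(n).
Divisors of 148: 1, 2, 4, 37, 74, 148
Repeated squaring mod 149: 2^1 = 2, 2^2 = 4, 2^4 = 16, 2^8 = 107, 2^16 = 125, 2^32 = 129, 2^64 = 102, 2^128 = 123
Test divisors in increasing order:
  k=1: 2^1 = 2 mod 149
  k=2: 2^2 = 4 mod 149
  k=4: 2^4 = 16 mod 149
  k=37: 2^37 = 129 * 16 * 2 = 105 mod 149
  k=74: 2^74 = 102 * 107 * 4 = 148 mod 149
  k=148: 2^148 = 123 * 125 * 16 = 1 mod 149  <- first divisor giving 1
Order = 148

148


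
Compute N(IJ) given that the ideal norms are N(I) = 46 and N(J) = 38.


N(IJ) = N(I) * N(J)
= 46 * 38
= 1748

1748


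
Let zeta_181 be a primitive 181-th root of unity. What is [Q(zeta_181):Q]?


The degree equals Euler's totient phi(181).
181 = 181
phi(181) = 180

180


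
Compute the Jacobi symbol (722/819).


Compute (722/819) via quadratic reciprocity:
  pull out 2: (2/819) = -1  (since 819 mod 8 = 3)
  reciprocity: (361/819) -> +(819/361)
  reduce: (97/361)
  reciprocity: (97/361) -> +(361/97)
  reduce: (70/97)
  pull out 2: (2/97) = +1  (since 97 mod 8 = 1)
  reciprocity: (35/97) -> +(97/35)
  reduce: (27/35)
  reciprocity: (27/35) -> -(35/27)
  reduce: (8/27)
  pull out 2: (2/27) = -1  (since 27 mod 8 = 3)
  pull out 2: (2/27) = -1  (since 27 mod 8 = 3)
  pull out 2: (2/27) = -1  (since 27 mod 8 = 3)
  (1/27) = 1
Product of signs = -1

-1


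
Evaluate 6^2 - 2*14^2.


x^2 - d*y^2
= 6^2 - 2*14^2
= 36 - 392
= -356

-356


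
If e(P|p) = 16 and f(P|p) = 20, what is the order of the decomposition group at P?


|D_P| = e * f
= 16 * 20
= 320

320


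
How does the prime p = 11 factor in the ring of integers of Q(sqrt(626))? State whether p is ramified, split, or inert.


K = Q(sqrt(626)). Since d mod 4 = 2, disc(K) = 2504.
Check p | disc: 2504 mod 11 = 7.
p does not divide disc. Compute Legendre symbol (d/p):
10^((11-1)/2) mod 11 = -1
(d/p) = -1, so p is inert: (p) stays prime with e=1, f=2, g=1.
Therefore p is inert.

inert


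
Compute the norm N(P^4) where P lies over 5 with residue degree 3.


N(P^a) = p^(a*f)
= 5^(4*3)
= 5^12
= 244140625

244140625


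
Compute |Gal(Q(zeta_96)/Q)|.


|Gal(Q(zeta_96)/Q)| = phi(96)
= 32

32


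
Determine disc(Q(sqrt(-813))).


For K = Q(sqrt(d)) with d squarefree: disc(K) = d if d = 1 mod 4, and disc(K) = 4d if d = 2 or 3 mod 4.
Here d = -813, and d mod 4 = 3.
d = 3 mod 4, not 1 (O_K = Z[sqrt(d)]), so disc(K) = 4d = 4 * (-813) = -3252

-3252


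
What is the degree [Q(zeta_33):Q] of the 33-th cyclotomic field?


The degree equals Euler's totient phi(33).
33 = 3 * 11
phi(33) = 20

20


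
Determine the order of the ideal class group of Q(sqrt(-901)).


K = Q(sqrt(-901)). d mod 4 = 3, so D = disc(K) = 4d = -3604
h(K) equals the number of primitive reduced positive-definite forms (a, b, c) = a*x^2 + b*x*y + c*y^2 with b^2 - 4ac = D,
where reduced means |b| <= a <= c, with b >= 0 whenever |b| = a or a = c, and primitive means gcd(a, b, c) = 1.
Reduced forces 3a^2 <= |D| = 3604, so 1 <= a <= 34; b must have the parity of D, and c = (b^2 - D)/(4a) must be an integer >= a.
Enumerate a = 1..34, b in [-a, a]:
  a=1: (1, 0, 901)  [1]
  a=2: (2, 2, 451)  [1]
  a=3..4: none
  a=5: (5, -4, 181), (5, 4, 181)  [2]
  a=6: none
  a=7: (7, -6, 130), (7, 6, 130)  [2]
  a=8..9: none
  a=10: (10, -6, 91), (10, 6, 91)  [2]
  a=11: (11, -2, 82), (11, 2, 82)  [2]
  a=12: none
  a=13: (13, -6, 70), (13, 6, 70)  [2]
  a=14: (14, -6, 65), (14, 6, 65)  [2]
  a=15..16: none
  a=17: (17, 0, 53)  [1]
  a=18: none
  a=19: (19, -14, 50), (19, 14, 50)  [2]
  a=20..21: none
  a=22: (22, -2, 41), (22, 2, 41)  [2]
  a=23..24: none
  a=25: (25, -14, 38), (25, 14, 38)  [2]
  a=26: (26, -6, 35), (26, 6, 35)  [2]
  a=27..33: none
  a=34: (34, 34, 35)  [1]
Total reduced forms: 1 + 1 + 2 + 2 + 2 + 2 + 2 + 2 + 1 + 2 + 2 + 2 + 2 + 1 = 24
h = 24

24


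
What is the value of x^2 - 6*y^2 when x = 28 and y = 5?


x^2 - d*y^2
= 28^2 - 6*5^2
= 784 - 150
= 634

634


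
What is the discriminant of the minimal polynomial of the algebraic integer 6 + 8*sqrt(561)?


The element 6 + 8*sqrt(561) has minimal polynomial:
x^2 - 12*x - 35868
Discriminant = (-12)^2 - 4*(-35868)
= 144 + 143472
= 143616

143616


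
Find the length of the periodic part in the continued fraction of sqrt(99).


Run the CF algorithm for sqrt(99).
a_0 = floor(sqrt(99)) = 9; set m_0=0, q_0=1.
Recurrence: m' = q*a - m,  q' = (d - m'^2)/q,  a' = floor((a_0 + m')/q').
  step 1: m=9, q=18, a=1
  step 2: m=9, q=1, a=18
a_2 = 2*a_0 = 18, so the period closes here.
sqrt(99) = [9; 1, 18]
Period length = 2

2


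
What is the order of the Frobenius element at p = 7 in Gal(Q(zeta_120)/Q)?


The Frobenius at p in Gal(Q(zeta_n)/Q) = (Z/nZ)* is the class of p, so its order is ord_120(7), the smallest k >= 1 with 7^k = 1 mod 120.
n = 120 = 2^3 * 3 * 5, phi(120) = 32; the order divides phi(n).
Divisors of 32: 1, 2, 4, 8, 16, 32
Repeated squaring mod 120: 7^1 = 7, 7^2 = 49, 7^4 = 1, 7^8 = 1, 7^16 = 1, 7^32 = 1
Test divisors in increasing order:
  k=1: 7^1 = 7 mod 120
  k=2: 7^2 = 49 mod 120
  k=4: 7^4 = 1 mod 120  <- first divisor giving 1
Order = 4

4


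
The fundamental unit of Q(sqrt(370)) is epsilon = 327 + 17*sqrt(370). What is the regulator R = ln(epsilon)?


epsilon = 327 + 17*sqrt(370)
= 654.0015
R = ln(654.0015)
= 6.4831

6.4831


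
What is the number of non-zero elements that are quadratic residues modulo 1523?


For prime p, the number of non-zero quadratic residues is (p-1)/2.
= (1523-1)/2
= 761

761


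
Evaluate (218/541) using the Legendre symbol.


p = 541 is prime, so compute (218/541) with the reciprocity algorithm (Jacobi-symbol steps: pull out 2s via (2/n), flip via reciprocity, reduce):
  pull out 2: (2/541) = -1  (since 541 mod 8 = 5)
  reciprocity: (109/541) -> +(541/109)
  reduce: (105/109)
  reciprocity: (105/109) -> +(109/105)
  reduce: (4/105)
  pull out 2: (2/105) = +1  (since 105 mod 8 = 1)
  pull out 2: (2/105) = +1  (since 105 mod 8 = 1)
  (1/105) = 1
Product of signs = -1
(218/541) = -1

-1


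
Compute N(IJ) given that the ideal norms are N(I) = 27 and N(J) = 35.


N(IJ) = N(I) * N(J)
= 27 * 35
= 945

945


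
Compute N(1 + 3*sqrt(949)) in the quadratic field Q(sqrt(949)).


N(a + b*sqrt(d)) = a^2 - d*b^2
= (1)^2 - (949)*(3)^2
= 1 - 8541
= -8540

-8540


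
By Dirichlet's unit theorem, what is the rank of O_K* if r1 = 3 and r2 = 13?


By Dirichlet's unit theorem:
rank = r1 + r2 - 1
= 3 + 13 - 1
= 15

15


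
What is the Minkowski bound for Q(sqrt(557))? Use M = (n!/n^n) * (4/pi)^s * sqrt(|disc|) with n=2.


d = 557, d mod 4 = 1, so disc(K) = d = 557; |disc(K)| = 557
Real quadratic field, so n = 2, s = r2 = 0, r1 = 2
M = (n!/n^n) * (4/pi)^s * sqrt(|disc(K)|) = (2!/2^2) * (4/pi)^0 * sqrt(557)
= 0.5 * 1.000000 * 23.600847
= 11.8004

11.8004


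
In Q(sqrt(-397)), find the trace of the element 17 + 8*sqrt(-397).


Tr(a + b*sqrt(d)) = (a + b*sqrt(d)) + (a - b*sqrt(d)) = 2a
= 2 * (17)
= 34

34


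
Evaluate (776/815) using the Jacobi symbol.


Compute (776/815) via quadratic reciprocity:
  pull out 2: (2/815) = +1  (since 815 mod 8 = 7)
  pull out 2: (2/815) = +1  (since 815 mod 8 = 7)
  pull out 2: (2/815) = +1  (since 815 mod 8 = 7)
  reciprocity: (97/815) -> +(815/97)
  reduce: (39/97)
  reciprocity: (39/97) -> +(97/39)
  reduce: (19/39)
  reciprocity: (19/39) -> -(39/19)
  reduce: (1/19)
  (1/19) = 1
Product of signs = -1

-1


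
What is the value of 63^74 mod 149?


p = 149 is prime and the exponent is (p-1)/2 = 74, so by Euler's criterion 63^74 = (63/149) = +1 or -1 mod 149.
Compute by square-and-multiply:
  74 = 64 + 8 + 2 (binary 1001010)
  Repeated squaring mod 149: 63^1 = 63, 63^2 = 95, 63^4 = 85, 63^8 = 73, 63^16 = 114, 63^32 = 33, 63^64 = 46
  63^74 = 63^64 * 63^8 * 63^2 = 46 * 73 * 95 mod 149
    46 * 73 = 3358 = 80 mod 149
    80 * 95 = 7600 = 1 mod 149
  63^74 = 1 mod 149
Result 1: 63 is a quadratic residue mod 149.
63^74 mod 149 = 1

1


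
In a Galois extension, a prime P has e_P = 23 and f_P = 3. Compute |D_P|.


|D_P| = e * f
= 23 * 3
= 69

69


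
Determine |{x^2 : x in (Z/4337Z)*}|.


For prime p, the number of non-zero quadratic residues is (p-1)/2.
= (4337-1)/2
= 2168

2168


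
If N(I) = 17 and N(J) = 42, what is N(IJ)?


N(IJ) = N(I) * N(J)
= 17 * 42
= 714

714


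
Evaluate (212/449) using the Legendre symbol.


p = 449 is prime, so compute (212/449) with the reciprocity algorithm (Jacobi-symbol steps: pull out 2s via (2/n), flip via reciprocity, reduce):
  pull out 2: (2/449) = +1  (since 449 mod 8 = 1)
  pull out 2: (2/449) = +1  (since 449 mod 8 = 1)
  reciprocity: (53/449) -> +(449/53)
  reduce: (25/53)
  reciprocity: (25/53) -> +(53/25)
  reduce: (3/25)
  reciprocity: (3/25) -> +(25/3)
  reduce: (1/3)
  (1/3) = 1
Product of signs = 1
(212/449) = 1

1


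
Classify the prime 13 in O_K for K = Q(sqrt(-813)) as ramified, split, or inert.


K = Q(sqrt(-813)). Since d mod 4 = 3, disc(K) = -3252.
Check p | disc: -3252 mod 13 = 11.
p does not divide disc. Compute Legendre symbol (d/p):
6^((13-1)/2) mod 13 = -1
(d/p) = -1, so p is inert: (p) stays prime with e=1, f=2, g=1.
Therefore p is inert.

inert


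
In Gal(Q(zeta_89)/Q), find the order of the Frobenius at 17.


The Frobenius at p in Gal(Q(zeta_n)/Q) = (Z/nZ)* is the class of p, so its order is ord_89(17), the smallest k >= 1 with 17^k = 1 mod 89.
n = 89 = 89, phi(89) = 88; the order divides phi(n).
Divisors of 88: 1, 2, 4, 8, 11, 22, 44, 88
Repeated squaring mod 89: 17^1 = 17, 17^2 = 22, 17^4 = 39, 17^8 = 8, 17^16 = 64, 17^32 = 2, 17^64 = 4
Test divisors in increasing order:
  k=1: 17^1 = 17 mod 89
  k=2: 17^2 = 22 mod 89
  k=4: 17^4 = 39 mod 89
  k=8: 17^8 = 8 mod 89
  k=11: 17^11 = 8 * 22 * 17 = 55 mod 89
  k=22: 17^22 = 64 * 39 * 22 = 88 mod 89
  k=44: 17^44 = 2 * 8 * 39 = 1 mod 89  <- first divisor giving 1
Order = 44

44
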